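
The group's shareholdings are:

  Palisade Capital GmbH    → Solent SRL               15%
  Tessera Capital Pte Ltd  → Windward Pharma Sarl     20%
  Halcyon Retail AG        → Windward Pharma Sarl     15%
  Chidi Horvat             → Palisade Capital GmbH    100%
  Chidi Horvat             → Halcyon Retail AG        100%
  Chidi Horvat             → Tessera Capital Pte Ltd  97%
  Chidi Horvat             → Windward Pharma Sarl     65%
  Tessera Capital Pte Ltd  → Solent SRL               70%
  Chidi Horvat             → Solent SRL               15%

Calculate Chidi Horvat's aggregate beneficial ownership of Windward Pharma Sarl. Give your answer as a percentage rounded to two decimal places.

99.40%

Chidi reaches Windward along 3 paths.
Via Halcyon: 100% × 15% = 15%.
Direct stake: 65% = 65%.
Via Tessera: 97% × 20% = 19.4%.
Total: 15% + 65% + 19.4% = 99.4%.
Rounded: 99.40%.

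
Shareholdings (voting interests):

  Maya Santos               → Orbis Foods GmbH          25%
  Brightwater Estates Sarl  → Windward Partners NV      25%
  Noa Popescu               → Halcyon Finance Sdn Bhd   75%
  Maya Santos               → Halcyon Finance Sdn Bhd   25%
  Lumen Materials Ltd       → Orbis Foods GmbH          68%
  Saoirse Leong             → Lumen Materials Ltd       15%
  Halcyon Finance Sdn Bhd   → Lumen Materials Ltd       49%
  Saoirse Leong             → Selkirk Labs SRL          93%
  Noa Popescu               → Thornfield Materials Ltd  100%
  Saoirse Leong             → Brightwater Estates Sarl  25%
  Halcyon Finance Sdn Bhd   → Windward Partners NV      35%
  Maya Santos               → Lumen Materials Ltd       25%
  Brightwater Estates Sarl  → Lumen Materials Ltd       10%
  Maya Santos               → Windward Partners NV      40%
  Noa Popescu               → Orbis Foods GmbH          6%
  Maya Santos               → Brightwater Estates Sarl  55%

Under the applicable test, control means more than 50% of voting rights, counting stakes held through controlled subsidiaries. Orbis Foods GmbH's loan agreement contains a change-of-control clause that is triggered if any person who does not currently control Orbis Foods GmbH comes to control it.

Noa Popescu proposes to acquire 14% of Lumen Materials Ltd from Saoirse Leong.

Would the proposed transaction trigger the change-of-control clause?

The purchase adds only to Noa's holdings (Saoirse's stake shrinks), so Noa is the only person who could newly come to control Orbis.
Noa holds 75% of Halcyon, so Noa controls Halcyon.
Noa holds 100% of Thornfield, so Noa controls Thornfield.
In Orbis, Noa's side holds only 6%, not > 50%.
So before the transaction, Noa does not control Orbis.
After the purchase, Noa holds 14% of Lumen directly, and Saoirse's stake falls to 1%.
Halcyon and Noa together hold 49% + 14% = 63% of Lumen, so Noa controls Lumen.
Lumen and Noa together hold 68% + 6% = 74% of Orbis, so Noa controls Orbis.
Noa did not control Orbis before and does after, so the clause is triggered.

Yes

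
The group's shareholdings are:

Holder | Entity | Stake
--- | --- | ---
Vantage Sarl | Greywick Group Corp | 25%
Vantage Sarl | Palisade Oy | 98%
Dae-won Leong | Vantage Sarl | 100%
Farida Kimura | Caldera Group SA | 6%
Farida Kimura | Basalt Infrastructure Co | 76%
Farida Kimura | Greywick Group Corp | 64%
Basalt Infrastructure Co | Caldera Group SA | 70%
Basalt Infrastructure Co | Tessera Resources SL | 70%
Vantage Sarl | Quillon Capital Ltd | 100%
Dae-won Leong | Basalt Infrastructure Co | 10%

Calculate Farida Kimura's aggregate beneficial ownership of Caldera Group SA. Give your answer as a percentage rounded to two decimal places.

Farida reaches Caldera along 2 paths.
Via Basalt: 76% × 70% = 53.2%.
Direct stake: 6% = 6%.
Total: 53.2% + 6% = 59.2%.
Rounded: 59.20%.

59.20%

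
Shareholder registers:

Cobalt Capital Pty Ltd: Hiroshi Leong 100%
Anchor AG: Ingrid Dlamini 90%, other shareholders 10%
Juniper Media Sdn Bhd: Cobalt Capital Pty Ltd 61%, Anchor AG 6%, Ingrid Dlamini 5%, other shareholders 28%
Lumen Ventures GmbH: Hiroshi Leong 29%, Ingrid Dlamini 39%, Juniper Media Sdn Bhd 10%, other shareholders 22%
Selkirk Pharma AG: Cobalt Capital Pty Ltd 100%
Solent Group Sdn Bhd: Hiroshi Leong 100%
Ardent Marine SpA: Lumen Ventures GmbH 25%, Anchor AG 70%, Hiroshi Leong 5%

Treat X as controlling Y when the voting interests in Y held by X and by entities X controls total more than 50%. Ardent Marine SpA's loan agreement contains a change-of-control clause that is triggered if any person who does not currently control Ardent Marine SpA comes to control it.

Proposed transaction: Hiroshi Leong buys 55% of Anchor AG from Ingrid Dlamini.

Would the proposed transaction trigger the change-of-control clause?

The purchase adds only to Hiroshi's holdings (Ingrid's stake shrinks), so Hiroshi is the only person who could newly come to control Ardent.
Hiroshi holds 100% of Cobalt, so Hiroshi controls Cobalt.
Cobalt holds 61% of Juniper, so Hiroshi controls Juniper.
Cobalt holds 100% of Selkirk, so Hiroshi controls Selkirk.
Hiroshi holds 100% of Solent, so Hiroshi controls Solent.
In Ardent, Hiroshi's side holds only 5%, not > 50%.
So before the transaction, Hiroshi does not control Ardent.
After the purchase, Hiroshi holds 55% of Anchor directly, and Ingrid's stake falls to 35%.
Hiroshi holds 55% of Anchor, so Hiroshi controls Anchor.
Anchor and Hiroshi together hold 70% + 5% = 75% of Ardent, so Hiroshi controls Ardent.
Hiroshi did not control Ardent before and does after, so the clause is triggered.

Yes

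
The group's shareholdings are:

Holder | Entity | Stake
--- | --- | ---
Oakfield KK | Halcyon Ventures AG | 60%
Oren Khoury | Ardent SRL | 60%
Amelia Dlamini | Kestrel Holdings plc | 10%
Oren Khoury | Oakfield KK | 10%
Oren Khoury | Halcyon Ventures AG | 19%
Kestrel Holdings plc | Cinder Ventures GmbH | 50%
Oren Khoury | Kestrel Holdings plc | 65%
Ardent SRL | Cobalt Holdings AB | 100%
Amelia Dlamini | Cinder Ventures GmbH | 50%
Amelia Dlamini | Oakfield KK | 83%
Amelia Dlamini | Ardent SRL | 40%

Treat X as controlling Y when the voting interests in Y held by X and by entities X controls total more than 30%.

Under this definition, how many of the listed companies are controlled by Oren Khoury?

4

Oren holds 65% of Kestrel, so Oren controls Kestrel.
Oren holds 60% of Ardent, so Oren controls Ardent.
Ardent holds 100% of Cobalt, so Oren controls Cobalt.
Kestrel holds 50% of Cinder, so Oren controls Cinder.
No other company's threshold is met.
Oren controls 4 companies.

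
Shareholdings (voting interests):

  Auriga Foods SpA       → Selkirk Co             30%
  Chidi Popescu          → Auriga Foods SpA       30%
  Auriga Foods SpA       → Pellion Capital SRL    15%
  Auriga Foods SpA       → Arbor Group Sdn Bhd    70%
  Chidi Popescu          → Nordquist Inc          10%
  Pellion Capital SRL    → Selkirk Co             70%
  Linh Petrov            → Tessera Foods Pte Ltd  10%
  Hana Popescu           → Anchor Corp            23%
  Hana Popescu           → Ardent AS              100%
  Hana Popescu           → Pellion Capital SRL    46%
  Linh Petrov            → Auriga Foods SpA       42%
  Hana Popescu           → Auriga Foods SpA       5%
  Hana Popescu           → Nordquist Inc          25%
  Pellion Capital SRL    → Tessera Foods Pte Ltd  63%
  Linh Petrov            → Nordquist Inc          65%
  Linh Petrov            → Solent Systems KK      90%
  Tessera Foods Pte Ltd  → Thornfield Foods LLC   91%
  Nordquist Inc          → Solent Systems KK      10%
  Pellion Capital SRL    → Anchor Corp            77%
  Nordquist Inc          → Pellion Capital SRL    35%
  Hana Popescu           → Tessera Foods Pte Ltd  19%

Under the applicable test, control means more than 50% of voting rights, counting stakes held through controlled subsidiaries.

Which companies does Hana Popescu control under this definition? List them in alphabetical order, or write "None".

Ardent AS

Hana holds 100% of Ardent, so Hana controls Ardent.
No other company's threshold is met.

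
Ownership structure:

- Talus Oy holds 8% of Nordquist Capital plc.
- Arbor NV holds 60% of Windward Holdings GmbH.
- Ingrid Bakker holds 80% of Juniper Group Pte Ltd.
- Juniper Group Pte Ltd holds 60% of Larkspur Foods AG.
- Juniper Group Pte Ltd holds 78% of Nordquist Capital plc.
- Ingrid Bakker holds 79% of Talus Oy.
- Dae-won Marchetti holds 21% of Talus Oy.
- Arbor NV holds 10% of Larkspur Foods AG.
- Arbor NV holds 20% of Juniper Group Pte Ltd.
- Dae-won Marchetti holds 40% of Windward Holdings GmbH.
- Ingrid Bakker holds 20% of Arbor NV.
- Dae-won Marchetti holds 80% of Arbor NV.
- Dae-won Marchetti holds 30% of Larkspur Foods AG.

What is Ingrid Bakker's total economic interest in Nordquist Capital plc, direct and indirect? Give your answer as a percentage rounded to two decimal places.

71.84%

Ingrid reaches Nordquist along 3 paths.
Via Talus: 79% × 8% = 6.32%.
Via Juniper: 80% × 78% = 62.4%.
Via Arbor → Juniper: 20% × 20% × 78% = 3.12%.
Total: 6.32% + 62.4% + 3.12% = 71.84%.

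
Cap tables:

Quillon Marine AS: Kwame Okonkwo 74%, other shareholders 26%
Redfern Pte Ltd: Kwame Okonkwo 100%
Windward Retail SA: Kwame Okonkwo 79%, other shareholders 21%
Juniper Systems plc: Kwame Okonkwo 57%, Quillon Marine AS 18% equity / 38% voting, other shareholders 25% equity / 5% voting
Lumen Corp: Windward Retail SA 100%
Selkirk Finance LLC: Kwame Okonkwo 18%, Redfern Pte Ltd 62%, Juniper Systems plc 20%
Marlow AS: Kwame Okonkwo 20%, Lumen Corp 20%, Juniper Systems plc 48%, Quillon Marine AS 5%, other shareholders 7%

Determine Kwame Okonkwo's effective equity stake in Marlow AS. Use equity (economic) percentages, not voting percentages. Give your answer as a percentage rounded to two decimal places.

Kwame reaches Marlow along 5 paths.
Direct stake: 20% = 20%.
Via Windward → Lumen: 79% × 100% × 20% = 15.8%.
Via Juniper: 57% × 48% = 27.36%.
Via Quillon → Juniper: 74% × 18% × 48% = 6.3936%.
Via Quillon: 74% × 5% = 3.7%.
Total: 20% + 15.8% + 27.36% + 6.3936% + 3.7% = 73.2536%.
Rounded: 73.25%.

73.25%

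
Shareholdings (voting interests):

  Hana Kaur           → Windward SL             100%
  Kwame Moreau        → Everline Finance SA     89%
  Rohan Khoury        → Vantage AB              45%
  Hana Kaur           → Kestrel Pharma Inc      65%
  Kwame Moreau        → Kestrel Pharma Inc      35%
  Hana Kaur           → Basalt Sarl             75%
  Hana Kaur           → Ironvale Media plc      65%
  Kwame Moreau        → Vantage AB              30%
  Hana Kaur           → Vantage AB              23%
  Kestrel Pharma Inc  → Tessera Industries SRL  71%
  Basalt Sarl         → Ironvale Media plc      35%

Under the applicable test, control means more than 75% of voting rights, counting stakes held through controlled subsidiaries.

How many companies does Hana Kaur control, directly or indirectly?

1

Hana holds 100% of Windward, so Hana controls Windward.
No other company's threshold is met.
Hana controls 1 company.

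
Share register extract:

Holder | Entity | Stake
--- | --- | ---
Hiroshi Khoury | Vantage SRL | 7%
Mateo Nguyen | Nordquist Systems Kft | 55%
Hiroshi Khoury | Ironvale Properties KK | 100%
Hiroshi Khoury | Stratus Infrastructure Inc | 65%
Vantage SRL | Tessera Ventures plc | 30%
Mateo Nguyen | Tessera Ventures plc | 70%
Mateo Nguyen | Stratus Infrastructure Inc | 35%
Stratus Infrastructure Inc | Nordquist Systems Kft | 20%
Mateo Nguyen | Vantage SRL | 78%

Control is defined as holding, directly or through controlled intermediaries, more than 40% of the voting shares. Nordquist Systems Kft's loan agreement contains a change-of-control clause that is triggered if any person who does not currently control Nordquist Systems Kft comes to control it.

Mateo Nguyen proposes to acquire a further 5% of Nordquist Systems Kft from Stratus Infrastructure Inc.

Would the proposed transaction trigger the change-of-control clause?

No

The purchase adds only to Mateo's holdings (Stratus's stake shrinks), so Mateo is the only person who could newly come to control Nordquist.
Mateo holds 55% of Nordquist, so Mateo controls Nordquist.
So Mateo already controls Nordquist before the transaction.
After the purchase, Mateo's direct stake in Nordquist rises to 55% + 5% = 60%, and Stratus's stake falls to 15%.
Mateo controlled Nordquist already, so this is not a new person acquiring control; every other person's position is unchanged or reduced.
No new person acquires control, so the clause is not triggered.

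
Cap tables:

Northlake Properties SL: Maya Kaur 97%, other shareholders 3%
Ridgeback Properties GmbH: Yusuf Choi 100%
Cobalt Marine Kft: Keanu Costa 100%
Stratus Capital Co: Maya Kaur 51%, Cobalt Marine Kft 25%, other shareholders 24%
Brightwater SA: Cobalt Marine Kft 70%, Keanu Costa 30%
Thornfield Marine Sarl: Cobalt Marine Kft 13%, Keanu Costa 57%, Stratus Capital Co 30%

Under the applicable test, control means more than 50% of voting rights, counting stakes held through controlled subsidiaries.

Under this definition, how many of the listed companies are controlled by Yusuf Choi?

Yusuf holds 100% of Ridgeback, so Yusuf controls Ridgeback.
No other company's threshold is met.
Yusuf controls 1 company.

1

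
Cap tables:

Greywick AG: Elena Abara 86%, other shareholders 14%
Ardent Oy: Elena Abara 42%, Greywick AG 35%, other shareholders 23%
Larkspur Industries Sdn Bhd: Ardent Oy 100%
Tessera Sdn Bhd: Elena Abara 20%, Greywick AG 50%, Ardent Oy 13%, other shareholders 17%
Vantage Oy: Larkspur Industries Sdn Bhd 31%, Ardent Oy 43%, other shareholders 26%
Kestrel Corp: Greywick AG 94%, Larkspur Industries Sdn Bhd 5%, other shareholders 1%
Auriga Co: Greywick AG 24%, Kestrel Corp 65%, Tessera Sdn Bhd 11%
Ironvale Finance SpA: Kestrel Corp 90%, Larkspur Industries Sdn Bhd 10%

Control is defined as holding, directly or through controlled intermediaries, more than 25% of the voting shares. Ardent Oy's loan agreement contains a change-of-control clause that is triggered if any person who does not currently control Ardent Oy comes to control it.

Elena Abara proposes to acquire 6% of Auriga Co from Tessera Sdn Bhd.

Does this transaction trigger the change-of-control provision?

The purchase adds only to Elena's holdings (Tessera's stake shrinks), so Elena is the only person who could newly come to control Ardent.
Elena holds 86% of Greywick, so Elena controls Greywick.
Elena and Greywick together hold 42% + 35% = 77% of Ardent, so Elena controls Ardent.
So Elena already controls Ardent before the transaction.
After the purchase, Elena holds 6% of Auriga directly, and Tessera's stake falls to 5%.
Elena controlled Ardent already, so this is not a new person acquiring control; every other person's position is unchanged or reduced.
No new person acquires control, so the clause is not triggered.

No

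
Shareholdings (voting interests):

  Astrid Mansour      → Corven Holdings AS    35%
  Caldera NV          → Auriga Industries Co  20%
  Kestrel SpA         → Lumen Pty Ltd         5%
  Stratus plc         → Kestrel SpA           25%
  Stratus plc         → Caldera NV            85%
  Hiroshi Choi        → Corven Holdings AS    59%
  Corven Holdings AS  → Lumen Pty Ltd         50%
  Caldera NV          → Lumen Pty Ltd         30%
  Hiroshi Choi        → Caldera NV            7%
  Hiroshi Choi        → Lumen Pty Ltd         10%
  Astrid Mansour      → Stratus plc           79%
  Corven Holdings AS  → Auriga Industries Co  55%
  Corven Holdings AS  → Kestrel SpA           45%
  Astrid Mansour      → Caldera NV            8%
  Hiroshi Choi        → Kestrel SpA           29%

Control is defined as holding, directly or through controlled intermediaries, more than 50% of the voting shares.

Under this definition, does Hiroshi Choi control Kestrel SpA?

Hiroshi holds 59% of Corven, so Hiroshi controls Corven.
Hiroshi and Corven together hold 29% + 45% = 74% of Kestrel, so Hiroshi controls Kestrel.

Yes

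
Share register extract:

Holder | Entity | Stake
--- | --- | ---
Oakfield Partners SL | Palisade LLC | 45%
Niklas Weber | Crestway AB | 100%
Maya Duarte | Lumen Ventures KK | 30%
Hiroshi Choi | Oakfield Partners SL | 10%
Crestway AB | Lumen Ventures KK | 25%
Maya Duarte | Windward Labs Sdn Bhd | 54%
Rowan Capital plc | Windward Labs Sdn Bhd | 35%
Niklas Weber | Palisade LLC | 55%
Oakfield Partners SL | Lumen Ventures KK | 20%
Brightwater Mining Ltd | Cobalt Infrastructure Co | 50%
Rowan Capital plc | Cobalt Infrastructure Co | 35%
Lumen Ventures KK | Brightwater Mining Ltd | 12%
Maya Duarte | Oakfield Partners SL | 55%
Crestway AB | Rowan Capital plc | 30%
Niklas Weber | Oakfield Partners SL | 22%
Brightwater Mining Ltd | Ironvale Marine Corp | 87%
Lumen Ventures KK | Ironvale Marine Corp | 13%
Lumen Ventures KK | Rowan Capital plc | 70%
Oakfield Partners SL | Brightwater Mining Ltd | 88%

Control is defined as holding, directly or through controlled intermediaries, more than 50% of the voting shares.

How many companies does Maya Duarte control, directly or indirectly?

Maya holds 55% of Oakfield, so Maya controls Oakfield.
Oakfield holds 88% of Brightwater, so Maya controls Brightwater.
Maya holds 54% of Windward, so Maya controls Windward.
Brightwater holds 87% of Ironvale, so Maya controls Ironvale.
No other company's threshold is met.
Maya controls 4 companies.

4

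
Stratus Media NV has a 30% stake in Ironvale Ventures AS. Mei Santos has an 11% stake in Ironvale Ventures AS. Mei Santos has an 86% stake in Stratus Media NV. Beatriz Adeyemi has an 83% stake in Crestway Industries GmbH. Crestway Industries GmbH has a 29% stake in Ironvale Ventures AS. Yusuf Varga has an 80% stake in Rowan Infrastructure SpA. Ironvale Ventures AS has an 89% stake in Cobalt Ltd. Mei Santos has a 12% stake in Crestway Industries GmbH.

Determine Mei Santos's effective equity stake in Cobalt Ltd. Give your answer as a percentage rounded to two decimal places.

35.85%

Mei reaches Cobalt along 3 paths.
Via Stratus → Ironvale: 86% × 30% × 89% = 22.962%.
Via Crestway → Ironvale: 12% × 29% × 89% = 3.0972%.
Via Ironvale: 11% × 89% = 9.79%.
Total: 22.962% + 3.0972% + 9.79% = 35.8492%.
Rounded: 35.85%.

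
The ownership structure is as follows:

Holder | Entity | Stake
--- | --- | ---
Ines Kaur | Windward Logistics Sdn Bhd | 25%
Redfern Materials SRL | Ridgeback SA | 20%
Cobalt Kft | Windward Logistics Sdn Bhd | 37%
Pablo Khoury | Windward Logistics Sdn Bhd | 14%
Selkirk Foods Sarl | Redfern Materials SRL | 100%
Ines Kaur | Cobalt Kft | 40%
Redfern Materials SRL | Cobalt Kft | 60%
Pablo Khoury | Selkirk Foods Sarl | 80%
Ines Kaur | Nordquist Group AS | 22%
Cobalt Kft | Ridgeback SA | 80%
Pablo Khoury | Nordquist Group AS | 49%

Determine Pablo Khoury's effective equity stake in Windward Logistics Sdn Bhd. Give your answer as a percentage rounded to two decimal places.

31.76%

Pablo reaches Windward along 2 paths.
Direct stake: 14% = 14%.
Via Selkirk → Redfern → Cobalt: 80% × 100% × 60% × 37% = 17.76%.
Total: 14% + 17.76% = 31.76%.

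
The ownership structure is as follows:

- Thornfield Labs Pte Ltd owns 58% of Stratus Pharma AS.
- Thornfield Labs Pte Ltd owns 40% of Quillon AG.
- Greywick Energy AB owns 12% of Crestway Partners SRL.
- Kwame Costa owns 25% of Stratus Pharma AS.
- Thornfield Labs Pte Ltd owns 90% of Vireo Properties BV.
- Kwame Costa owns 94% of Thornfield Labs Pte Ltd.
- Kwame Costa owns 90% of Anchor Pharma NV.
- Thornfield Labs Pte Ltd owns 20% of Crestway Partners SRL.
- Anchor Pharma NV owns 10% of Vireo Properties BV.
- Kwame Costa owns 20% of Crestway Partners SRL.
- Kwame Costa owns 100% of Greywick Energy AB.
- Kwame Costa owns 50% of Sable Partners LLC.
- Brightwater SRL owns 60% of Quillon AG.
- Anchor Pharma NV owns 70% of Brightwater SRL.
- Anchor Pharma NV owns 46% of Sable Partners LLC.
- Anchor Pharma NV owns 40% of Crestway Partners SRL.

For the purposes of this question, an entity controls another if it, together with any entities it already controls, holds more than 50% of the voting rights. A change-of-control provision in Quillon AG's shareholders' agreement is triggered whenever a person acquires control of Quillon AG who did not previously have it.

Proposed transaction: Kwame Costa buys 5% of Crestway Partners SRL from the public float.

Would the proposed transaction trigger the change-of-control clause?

No

The purchase changes only Kwame's holdings, so Kwame is the only person who could newly come to control Quillon.
Kwame holds 94% of Thornfield, so Kwame controls Thornfield.
Kwame holds 90% of Anchor, so Kwame controls Anchor.
Anchor holds 70% of Brightwater, so Kwame controls Brightwater.
Thornfield and Brightwater together hold 40% + 60% = 100% of Quillon, so Kwame controls Quillon.
So Kwame already controls Quillon before the transaction.
After the purchase, Kwame's direct stake in Crestway rises to 20% + 5% = 25%.
Kwame controlled Quillon already, so this is not a new person acquiring control; every other person's position is unchanged or reduced.
No new person acquires control, so the clause is not triggered.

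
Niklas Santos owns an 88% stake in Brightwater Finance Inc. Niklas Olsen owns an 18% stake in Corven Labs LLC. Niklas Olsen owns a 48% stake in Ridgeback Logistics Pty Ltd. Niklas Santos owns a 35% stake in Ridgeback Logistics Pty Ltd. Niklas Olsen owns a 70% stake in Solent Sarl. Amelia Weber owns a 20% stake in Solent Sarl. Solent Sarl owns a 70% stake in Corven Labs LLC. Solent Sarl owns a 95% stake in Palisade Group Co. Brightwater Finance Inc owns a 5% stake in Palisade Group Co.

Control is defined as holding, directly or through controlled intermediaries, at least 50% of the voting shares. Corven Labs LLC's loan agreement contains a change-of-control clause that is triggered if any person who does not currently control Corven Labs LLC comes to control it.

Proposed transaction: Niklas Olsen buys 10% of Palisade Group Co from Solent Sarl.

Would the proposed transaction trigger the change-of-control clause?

No

The purchase adds only to Niklas Olsen's holdings (Solent's stake shrinks), so Niklas Olsen is the only person who could newly come to control Corven.
Niklas Olsen holds 70% of Solent, so Niklas Olsen controls Solent.
Solent and Niklas Olsen together hold 70% + 18% = 88% of Corven, so Niklas Olsen controls Corven.
So Niklas Olsen already controls Corven before the transaction.
After the purchase, Niklas Olsen holds 10% of Palisade directly, and Solent's stake falls to 85%.
Niklas Olsen controlled Corven already, so this is not a new person acquiring control; every other person's position is unchanged or reduced.
No new person acquires control, so the clause is not triggered.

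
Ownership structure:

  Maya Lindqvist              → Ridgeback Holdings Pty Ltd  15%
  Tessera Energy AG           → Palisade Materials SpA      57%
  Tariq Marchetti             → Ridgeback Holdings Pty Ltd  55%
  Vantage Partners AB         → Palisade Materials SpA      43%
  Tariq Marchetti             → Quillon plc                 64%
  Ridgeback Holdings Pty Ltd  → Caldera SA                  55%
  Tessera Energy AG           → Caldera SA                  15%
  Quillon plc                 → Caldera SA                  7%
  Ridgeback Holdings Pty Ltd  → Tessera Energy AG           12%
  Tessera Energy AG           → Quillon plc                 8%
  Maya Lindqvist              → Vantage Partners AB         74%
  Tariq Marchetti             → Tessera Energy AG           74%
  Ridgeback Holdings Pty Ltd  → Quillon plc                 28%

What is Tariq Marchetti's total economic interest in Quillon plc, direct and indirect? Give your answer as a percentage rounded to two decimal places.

Tariq reaches Quillon along 4 paths.
Direct stake: 64% = 64%.
Via Ridgeback: 55% × 28% = 15.4%.
Via Tessera: 74% × 8% = 5.92%.
Via Ridgeback → Tessera: 55% × 12% × 8% = 0.528%.
Total: 64% + 15.4% + 5.92% + 0.528% = 85.848%.
Rounded: 85.85%.

85.85%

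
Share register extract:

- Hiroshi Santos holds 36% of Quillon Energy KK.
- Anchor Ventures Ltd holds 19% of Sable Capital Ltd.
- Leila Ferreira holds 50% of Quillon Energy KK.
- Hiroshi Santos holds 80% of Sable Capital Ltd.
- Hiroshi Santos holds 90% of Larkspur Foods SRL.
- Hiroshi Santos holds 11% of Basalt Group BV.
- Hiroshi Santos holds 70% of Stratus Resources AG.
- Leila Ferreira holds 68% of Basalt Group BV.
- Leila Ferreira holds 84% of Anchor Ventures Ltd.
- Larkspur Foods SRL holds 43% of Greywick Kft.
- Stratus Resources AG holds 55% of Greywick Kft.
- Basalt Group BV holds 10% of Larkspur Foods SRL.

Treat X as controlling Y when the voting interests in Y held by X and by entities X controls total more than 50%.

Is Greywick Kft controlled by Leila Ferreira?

No

Leila holds 84% of Anchor, so Leila controls Anchor.
Leila holds 68% of Basalt, so Leila controls Basalt.
Neither Leila nor any entity Leila controls holds any voting interest in Greywick.
So Leila does not control Greywick.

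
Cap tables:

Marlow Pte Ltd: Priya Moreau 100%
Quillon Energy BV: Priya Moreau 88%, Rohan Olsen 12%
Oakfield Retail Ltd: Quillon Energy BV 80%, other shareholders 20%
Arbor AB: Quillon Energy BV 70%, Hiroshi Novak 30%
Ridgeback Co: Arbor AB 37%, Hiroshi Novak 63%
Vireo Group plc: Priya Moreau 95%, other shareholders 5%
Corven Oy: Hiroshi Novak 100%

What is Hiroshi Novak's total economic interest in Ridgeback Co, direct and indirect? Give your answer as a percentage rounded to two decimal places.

Hiroshi reaches Ridgeback along 2 paths.
Via Arbor: 30% × 37% = 11.1%.
Direct stake: 63% = 63%.
Total: 11.1% + 63% = 74.1%.
Rounded: 74.10%.

74.10%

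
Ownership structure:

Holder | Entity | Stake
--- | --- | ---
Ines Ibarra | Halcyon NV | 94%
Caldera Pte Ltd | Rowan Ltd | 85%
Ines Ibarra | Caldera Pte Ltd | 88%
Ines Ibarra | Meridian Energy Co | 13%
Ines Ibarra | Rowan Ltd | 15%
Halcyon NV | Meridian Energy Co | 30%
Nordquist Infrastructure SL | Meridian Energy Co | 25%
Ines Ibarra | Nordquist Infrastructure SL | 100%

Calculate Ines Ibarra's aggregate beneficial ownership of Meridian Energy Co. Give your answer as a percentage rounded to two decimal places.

Ines reaches Meridian along 3 paths.
Direct stake: 13% = 13%.
Via Halcyon: 94% × 30% = 28.2%.
Via Nordquist: 100% × 25% = 25%.
Total: 13% + 28.2% + 25% = 66.2%.
Rounded: 66.20%.

66.20%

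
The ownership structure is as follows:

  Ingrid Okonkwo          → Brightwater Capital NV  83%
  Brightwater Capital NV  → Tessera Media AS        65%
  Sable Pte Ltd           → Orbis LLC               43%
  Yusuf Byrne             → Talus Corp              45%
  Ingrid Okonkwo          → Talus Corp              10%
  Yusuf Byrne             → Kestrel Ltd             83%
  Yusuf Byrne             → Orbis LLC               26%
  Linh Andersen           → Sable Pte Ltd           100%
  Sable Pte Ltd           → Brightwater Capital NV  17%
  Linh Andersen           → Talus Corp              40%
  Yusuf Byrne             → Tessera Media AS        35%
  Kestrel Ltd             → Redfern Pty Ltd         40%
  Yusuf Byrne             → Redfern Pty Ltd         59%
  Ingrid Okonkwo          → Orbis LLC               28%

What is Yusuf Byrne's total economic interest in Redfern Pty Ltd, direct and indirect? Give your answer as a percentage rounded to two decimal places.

92.20%

Yusuf reaches Redfern along 2 paths.
Direct stake: 59% = 59%.
Via Kestrel: 83% × 40% = 33.2%.
Total: 59% + 33.2% = 92.2%.
Rounded: 92.20%.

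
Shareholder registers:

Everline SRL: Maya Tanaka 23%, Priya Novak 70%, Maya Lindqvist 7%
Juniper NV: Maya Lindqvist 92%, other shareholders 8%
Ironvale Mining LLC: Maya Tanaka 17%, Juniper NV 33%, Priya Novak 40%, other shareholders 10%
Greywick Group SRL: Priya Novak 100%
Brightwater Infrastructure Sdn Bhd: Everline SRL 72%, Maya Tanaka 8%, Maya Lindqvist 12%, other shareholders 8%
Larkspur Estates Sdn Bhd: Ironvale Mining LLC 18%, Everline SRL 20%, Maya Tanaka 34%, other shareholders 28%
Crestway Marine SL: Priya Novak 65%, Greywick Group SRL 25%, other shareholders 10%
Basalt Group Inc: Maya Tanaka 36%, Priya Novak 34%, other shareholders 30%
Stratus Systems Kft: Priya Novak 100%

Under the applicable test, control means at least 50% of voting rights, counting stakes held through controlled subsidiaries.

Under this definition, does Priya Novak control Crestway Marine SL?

Yes

Priya holds 100% of Greywick, so Priya controls Greywick.
Priya and Greywick together hold 65% + 25% = 90% of Crestway, so Priya controls Crestway.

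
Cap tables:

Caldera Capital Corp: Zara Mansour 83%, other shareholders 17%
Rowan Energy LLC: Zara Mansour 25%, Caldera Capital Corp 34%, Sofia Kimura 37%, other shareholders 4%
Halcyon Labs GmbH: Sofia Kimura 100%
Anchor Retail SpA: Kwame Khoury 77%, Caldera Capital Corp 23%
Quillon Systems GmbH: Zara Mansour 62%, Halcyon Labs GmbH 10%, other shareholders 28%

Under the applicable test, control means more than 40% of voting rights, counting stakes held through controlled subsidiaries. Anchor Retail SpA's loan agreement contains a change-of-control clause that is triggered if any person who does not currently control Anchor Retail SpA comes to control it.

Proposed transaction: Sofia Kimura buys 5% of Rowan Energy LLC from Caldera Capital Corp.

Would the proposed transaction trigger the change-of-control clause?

No

The purchase adds only to Sofia's holdings (Caldera's stake shrinks), so Sofia is the only person who could newly come to control Anchor.
Sofia holds 100% of Halcyon, so Sofia controls Halcyon.
Neither Sofia nor any entity Sofia controls holds any voting interest in Anchor.
So before the transaction, Sofia does not control Anchor.
After the purchase, Sofia's direct stake in Rowan rises to 37% + 5% = 42%, and Caldera's stake falls to 29%.
Sofia holds 42% of Rowan, so Sofia controls Rowan.
After the transaction, neither Sofia nor any entity Sofia controls holds a voting interest in Anchor, so Sofia still does not control it.
No new person acquires control, so the clause is not triggered.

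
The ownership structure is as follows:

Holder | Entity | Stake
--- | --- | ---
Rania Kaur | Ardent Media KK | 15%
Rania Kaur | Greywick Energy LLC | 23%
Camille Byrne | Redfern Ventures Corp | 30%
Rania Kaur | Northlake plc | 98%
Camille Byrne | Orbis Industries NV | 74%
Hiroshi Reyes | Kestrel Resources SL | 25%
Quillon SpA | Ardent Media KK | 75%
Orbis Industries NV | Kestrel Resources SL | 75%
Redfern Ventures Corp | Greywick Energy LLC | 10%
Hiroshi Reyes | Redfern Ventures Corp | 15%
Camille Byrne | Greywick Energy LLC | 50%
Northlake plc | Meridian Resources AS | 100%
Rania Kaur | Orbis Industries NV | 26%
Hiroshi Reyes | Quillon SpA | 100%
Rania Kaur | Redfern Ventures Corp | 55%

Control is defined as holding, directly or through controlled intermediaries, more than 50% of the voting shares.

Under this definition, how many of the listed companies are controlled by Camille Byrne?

2

Camille holds 74% of Orbis, so Camille controls Orbis.
Orbis holds 75% of Kestrel, so Camille controls Kestrel.
No other company's threshold is met.
Camille controls 2 companies.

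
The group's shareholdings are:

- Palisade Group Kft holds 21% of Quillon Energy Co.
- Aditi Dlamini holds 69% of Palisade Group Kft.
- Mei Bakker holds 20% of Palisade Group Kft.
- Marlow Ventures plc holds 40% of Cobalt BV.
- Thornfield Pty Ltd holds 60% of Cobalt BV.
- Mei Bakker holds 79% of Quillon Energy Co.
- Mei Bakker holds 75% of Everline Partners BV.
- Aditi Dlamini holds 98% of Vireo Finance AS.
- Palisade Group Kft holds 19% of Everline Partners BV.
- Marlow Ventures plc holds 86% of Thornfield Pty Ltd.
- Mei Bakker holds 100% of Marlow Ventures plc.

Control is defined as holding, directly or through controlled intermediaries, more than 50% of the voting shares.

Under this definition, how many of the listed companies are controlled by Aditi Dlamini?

2

Aditi holds 69% of Palisade, so Aditi controls Palisade.
Aditi holds 98% of Vireo, so Aditi controls Vireo.
No other company's threshold is met.
Aditi controls 2 companies.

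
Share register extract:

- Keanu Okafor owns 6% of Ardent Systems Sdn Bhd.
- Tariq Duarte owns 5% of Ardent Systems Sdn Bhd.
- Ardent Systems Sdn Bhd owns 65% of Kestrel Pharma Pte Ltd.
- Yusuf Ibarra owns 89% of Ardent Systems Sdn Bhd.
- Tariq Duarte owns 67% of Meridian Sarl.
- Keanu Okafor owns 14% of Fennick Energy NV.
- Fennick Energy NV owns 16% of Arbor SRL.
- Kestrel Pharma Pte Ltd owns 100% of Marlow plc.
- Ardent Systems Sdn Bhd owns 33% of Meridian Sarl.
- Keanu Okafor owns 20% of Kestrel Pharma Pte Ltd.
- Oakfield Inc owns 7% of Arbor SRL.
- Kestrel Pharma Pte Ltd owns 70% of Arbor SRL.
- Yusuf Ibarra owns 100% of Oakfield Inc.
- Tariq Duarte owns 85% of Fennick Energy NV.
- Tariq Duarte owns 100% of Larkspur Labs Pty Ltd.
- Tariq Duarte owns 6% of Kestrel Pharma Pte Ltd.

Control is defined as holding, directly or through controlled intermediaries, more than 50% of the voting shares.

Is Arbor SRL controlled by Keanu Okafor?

Keanu's largest direct stake is 20% in Kestrel, which does not meet the threshold, so Keanu controls no company.
Neither Keanu nor any entity Keanu controls holds any voting interest in Arbor.
So Keanu does not control Arbor.

No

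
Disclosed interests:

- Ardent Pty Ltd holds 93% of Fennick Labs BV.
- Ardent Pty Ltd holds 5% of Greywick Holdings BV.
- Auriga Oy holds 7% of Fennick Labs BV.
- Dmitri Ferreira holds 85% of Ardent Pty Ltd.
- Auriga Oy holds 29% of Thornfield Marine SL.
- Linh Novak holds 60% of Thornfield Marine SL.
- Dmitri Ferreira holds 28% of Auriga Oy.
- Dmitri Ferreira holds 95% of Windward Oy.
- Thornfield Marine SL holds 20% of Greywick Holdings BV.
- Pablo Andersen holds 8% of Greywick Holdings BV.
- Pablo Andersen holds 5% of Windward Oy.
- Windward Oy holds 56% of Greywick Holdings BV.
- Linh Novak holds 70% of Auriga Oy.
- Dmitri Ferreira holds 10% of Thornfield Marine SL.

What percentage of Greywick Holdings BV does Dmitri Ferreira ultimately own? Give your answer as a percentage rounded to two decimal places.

61.07%

Dmitri reaches Greywick along 4 paths.
Via Windward: 95% × 56% = 53.2%.
Via Thornfield: 10% × 20% = 2%.
Via Auriga → Thornfield: 28% × 29% × 20% = 1.624%.
Via Ardent: 85% × 5% = 4.25%.
Total: 53.2% + 2% + 1.624% + 4.25% = 61.074%.
Rounded: 61.07%.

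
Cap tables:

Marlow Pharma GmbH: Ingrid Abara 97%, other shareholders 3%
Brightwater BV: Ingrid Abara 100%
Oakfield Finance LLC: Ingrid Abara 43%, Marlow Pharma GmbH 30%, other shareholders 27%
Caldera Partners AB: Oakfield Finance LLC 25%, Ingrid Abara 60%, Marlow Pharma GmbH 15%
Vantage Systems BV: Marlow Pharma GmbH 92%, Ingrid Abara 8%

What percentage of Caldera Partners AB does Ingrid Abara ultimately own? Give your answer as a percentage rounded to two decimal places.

Ingrid reaches Caldera along 4 paths.
Via Oakfield: 43% × 25% = 10.75%.
Via Marlow → Oakfield: 97% × 30% × 25% = 7.275%.
Direct stake: 60% = 60%.
Via Marlow: 97% × 15% = 14.55%.
Total: 10.75% + 7.275% + 60% + 14.55% = 92.575%.
Rounded: 92.58%.

92.58%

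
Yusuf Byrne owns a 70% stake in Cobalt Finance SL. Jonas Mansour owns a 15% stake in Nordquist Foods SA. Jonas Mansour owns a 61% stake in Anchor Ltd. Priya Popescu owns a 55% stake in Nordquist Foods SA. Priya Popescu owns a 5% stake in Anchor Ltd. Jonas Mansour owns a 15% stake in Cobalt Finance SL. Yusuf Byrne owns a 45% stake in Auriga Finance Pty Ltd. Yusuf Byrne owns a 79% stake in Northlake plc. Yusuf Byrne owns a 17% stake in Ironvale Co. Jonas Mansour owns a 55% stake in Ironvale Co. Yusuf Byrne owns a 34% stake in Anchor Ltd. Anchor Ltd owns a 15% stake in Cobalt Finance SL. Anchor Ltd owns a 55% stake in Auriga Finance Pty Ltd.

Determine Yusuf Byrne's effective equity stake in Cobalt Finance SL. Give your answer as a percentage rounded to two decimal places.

Yusuf reaches Cobalt along 2 paths.
Direct stake: 70% = 70%.
Via Anchor: 34% × 15% = 5.1%.
Total: 70% + 5.1% = 75.1%.
Rounded: 75.10%.

75.10%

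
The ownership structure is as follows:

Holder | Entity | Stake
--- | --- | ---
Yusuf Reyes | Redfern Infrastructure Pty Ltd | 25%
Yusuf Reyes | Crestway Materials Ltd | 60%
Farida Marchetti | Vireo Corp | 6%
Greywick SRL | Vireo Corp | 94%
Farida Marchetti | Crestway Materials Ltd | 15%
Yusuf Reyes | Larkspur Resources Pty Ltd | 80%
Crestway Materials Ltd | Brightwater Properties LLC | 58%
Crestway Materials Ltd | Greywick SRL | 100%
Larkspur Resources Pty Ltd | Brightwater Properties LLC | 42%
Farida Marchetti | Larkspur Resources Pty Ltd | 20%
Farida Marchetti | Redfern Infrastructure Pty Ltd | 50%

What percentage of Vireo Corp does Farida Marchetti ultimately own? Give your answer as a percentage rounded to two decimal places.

20.10%

Farida reaches Vireo along 2 paths.
Direct stake: 6% = 6%.
Via Crestway → Greywick: 15% × 100% × 94% = 14.1%.
Total: 6% + 14.1% = 20.1%.
Rounded: 20.10%.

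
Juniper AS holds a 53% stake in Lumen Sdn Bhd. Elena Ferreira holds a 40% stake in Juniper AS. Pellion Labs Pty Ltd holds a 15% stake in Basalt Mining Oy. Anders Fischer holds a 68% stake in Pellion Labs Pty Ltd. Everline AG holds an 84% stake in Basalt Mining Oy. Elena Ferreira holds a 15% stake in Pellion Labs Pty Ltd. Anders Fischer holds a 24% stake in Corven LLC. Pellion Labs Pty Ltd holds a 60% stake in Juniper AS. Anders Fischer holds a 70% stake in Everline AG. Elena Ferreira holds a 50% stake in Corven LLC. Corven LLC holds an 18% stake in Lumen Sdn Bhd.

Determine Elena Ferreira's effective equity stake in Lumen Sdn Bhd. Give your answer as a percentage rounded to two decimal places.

Elena reaches Lumen along 3 paths.
Via Juniper: 40% × 53% = 21.2%.
Via Pellion → Juniper: 15% × 60% × 53% = 4.77%.
Via Corven: 50% × 18% = 9%.
Total: 21.2% + 4.77% + 9% = 34.97%.

34.97%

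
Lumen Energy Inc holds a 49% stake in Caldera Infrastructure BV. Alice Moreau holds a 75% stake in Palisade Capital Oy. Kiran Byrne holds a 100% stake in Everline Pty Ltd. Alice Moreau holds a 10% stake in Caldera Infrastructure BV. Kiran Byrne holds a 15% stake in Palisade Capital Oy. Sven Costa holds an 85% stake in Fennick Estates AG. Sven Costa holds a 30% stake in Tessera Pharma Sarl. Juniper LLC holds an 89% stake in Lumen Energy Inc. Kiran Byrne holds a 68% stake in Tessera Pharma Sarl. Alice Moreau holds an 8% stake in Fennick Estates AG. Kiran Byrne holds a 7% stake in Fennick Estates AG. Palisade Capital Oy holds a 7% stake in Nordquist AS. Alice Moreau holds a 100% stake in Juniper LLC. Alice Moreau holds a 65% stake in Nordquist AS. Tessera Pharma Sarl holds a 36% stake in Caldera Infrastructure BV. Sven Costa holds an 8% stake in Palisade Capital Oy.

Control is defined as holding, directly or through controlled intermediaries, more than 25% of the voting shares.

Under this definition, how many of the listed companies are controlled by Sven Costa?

3

Sven holds 85% of Fennick, so Sven controls Fennick.
Sven holds 30% of Tessera, so Sven controls Tessera.
Tessera holds 36% of Caldera, so Sven controls Caldera.
No other company's threshold is met.
Sven controls 3 companies.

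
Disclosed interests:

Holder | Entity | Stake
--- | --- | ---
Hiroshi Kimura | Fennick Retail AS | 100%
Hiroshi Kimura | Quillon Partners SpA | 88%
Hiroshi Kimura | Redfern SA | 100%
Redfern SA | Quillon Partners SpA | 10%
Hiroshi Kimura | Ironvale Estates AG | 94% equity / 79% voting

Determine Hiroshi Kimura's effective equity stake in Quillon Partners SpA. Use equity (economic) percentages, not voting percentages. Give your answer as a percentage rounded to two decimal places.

98.00%

Hiroshi reaches Quillon along 2 paths.
Via Redfern: 100% × 10% = 10%.
Direct stake: 88% = 88%.
Total: 10% + 88% = 98%.
Rounded: 98.00%.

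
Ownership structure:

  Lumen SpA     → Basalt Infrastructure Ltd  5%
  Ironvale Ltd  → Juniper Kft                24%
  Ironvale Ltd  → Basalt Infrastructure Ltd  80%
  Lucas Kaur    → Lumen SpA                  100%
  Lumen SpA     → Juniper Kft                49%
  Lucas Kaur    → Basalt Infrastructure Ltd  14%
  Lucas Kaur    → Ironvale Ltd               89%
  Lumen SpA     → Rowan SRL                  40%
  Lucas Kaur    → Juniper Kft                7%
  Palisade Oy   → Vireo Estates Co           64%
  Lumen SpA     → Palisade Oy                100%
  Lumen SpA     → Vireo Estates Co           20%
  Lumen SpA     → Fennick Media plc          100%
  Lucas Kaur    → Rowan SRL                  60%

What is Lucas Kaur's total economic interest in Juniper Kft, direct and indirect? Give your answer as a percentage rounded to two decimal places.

Lucas reaches Juniper along 3 paths.
Via Ironvale: 89% × 24% = 21.36%.
Via Lumen: 100% × 49% = 49%.
Direct stake: 7% = 7%.
Total: 21.36% + 49% + 7% = 77.36%.

77.36%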